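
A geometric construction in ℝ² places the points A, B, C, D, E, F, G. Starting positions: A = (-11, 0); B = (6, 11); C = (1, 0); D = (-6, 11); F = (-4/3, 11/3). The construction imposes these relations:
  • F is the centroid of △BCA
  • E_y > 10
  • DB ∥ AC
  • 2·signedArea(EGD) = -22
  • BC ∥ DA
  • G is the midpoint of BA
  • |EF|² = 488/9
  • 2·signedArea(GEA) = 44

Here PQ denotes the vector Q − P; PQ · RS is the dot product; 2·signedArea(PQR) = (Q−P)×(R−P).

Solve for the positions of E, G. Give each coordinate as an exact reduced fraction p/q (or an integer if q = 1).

E = (-2, 11)
G = (-5/2, 11/2)

1. G_x = -5/2  [G is the midpoint of BA]
2. G_y = 11/2  [G is the midpoint of BA]
   → G = (-5/2, 11/2)
3. E_x = -2  [2·signedArea(EGD) = -22 ∩ 2·signedArea(GEA) = 44]
4. E_y = 11  [2·signedArea(EGD) = -22 ∩ 2·signedArea(GEA) = 44]
   → E = (-2, 11)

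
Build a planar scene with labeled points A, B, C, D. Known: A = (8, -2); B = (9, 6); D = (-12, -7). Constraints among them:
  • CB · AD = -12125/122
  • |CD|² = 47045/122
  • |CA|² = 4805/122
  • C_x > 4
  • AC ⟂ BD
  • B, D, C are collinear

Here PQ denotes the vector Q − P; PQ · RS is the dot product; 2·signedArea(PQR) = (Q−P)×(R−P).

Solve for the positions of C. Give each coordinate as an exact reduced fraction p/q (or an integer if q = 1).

C = (573/122, 407/122)

1. C_x = 573/122  [B, D, C are collinear ∩ AC ⟂ BD]
2. C_y = 407/122  [B, D, C are collinear ∩ AC ⟂ BD]
   → C = (573/122, 407/122)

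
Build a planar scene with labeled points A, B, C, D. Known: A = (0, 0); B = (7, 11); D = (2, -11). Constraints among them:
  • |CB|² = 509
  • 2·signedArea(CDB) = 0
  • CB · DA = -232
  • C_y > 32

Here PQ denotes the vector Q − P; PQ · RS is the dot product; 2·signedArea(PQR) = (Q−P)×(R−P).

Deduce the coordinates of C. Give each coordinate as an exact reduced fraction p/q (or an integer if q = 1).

C = (12, 33)

1. C_x = 12  [2·signedArea(CDB) = 0 ∩ CB · DA = -232]
2. C_y = 33  [2·signedArea(CDB) = 0 ∩ CB · DA = -232]
   → C = (12, 33)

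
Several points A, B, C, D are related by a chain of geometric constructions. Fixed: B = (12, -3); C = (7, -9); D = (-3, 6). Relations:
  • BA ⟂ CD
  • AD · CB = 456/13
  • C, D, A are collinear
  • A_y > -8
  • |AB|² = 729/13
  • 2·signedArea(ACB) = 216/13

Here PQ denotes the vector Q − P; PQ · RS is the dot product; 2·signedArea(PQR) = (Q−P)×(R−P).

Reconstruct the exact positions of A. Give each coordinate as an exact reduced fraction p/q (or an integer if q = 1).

1. A_x = 75/13  [C, D, A are collinear ∩ BA ⟂ CD]
2. A_y = -93/13  [C, D, A are collinear ∩ BA ⟂ CD]
   → A = (75/13, -93/13)

A = (75/13, -93/13)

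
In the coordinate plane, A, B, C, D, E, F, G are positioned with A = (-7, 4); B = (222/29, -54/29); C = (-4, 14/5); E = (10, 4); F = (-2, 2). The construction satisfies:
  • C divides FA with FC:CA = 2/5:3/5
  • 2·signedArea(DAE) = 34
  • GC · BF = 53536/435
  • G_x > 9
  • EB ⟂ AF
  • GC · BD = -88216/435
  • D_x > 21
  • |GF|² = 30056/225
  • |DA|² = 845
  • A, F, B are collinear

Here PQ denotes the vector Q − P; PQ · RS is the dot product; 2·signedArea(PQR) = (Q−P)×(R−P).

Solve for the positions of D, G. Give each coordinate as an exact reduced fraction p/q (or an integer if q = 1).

D = (22, 6)
G = (28/3, 64/15)

1. D_y = 6  [2·signedArea(DAE) = 34]
2. D_x = 22  [|DA|² = 845]
   → D = (22, 6)
3. G_x = 28/3  [GC · BF = 53536/435 ∩ GC · BD = -88216/435]
4. G_y = 64/15  [GC · BF = 53536/435 ∩ GC · BD = -88216/435]
   → G = (28/3, 64/15)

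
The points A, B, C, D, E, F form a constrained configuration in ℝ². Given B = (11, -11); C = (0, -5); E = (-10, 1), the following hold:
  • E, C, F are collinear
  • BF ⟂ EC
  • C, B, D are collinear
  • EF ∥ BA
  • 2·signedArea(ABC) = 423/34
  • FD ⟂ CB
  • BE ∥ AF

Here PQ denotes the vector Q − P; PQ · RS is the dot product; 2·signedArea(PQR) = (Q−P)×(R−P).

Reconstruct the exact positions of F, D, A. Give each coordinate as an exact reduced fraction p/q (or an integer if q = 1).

1. F_x = 365/34  [E, C, F are collinear ∩ BF ⟂ EC]
2. F_y = -389/34  [E, C, F are collinear ∩ BF ⟂ EC]
   → F = (365/34, -389/34)
3. D_x = 58619/5338  [C, B, D are collinear ∩ FD ⟂ CB]
4. D_y = -29332/2669  [C, B, D are collinear ∩ FD ⟂ CB]
   → D = (58619/5338, -29332/2669)
5. A_x = 1079/34  [BE ∥ AF ∩ EF ∥ BA]
6. A_y = -797/34  [BE ∥ AF ∩ EF ∥ BA]
   → A = (1079/34, -797/34)

A = (1079/34, -797/34)
D = (58619/5338, -29332/2669)
F = (365/34, -389/34)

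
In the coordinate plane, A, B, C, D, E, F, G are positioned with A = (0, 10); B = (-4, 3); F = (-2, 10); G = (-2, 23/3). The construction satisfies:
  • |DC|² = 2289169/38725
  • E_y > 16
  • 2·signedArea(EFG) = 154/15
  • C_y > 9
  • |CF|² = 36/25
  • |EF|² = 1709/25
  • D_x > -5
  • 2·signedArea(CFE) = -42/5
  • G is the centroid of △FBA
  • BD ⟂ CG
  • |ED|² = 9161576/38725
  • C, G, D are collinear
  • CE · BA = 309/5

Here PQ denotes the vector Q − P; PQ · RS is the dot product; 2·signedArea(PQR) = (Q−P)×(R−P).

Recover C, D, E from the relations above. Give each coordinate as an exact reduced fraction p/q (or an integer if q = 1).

C = (-4/5, 10)
D = (-6686/1549, 4899/1549)
E = (12/5, 17)

1. E_x = 12/5  [2·signedArea(EFG) = 154/15]
2. E_y = 17  [|EF|² = 1709/25]
   → E = (12/5, 17)
3. C_x = -4/5  [2·signedArea(CFE) = -42/5 ∩ CE · BA = 309/5]
4. C_y = 10  [2·signedArea(CFE) = -42/5 ∩ CE · BA = 309/5]
   → C = (-4/5, 10)
5. D_x = -6686/1549  [C, G, D are collinear ∩ BD ⟂ CG]
6. D_y = 4899/1549  [C, G, D are collinear ∩ BD ⟂ CG]
   → D = (-6686/1549, 4899/1549)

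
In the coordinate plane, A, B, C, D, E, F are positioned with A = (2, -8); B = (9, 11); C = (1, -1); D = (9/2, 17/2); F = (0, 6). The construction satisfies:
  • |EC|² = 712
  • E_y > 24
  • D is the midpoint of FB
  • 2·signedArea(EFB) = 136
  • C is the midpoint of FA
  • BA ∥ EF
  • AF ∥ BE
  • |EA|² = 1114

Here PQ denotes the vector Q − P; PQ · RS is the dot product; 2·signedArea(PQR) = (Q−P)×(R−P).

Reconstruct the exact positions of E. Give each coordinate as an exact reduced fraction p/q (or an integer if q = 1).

E = (7, 25)

1. E_x = 7  [BA ∥ EF ∩ AF ∥ BE]
2. E_y = 25  [BA ∥ EF ∩ AF ∥ BE]
   → E = (7, 25)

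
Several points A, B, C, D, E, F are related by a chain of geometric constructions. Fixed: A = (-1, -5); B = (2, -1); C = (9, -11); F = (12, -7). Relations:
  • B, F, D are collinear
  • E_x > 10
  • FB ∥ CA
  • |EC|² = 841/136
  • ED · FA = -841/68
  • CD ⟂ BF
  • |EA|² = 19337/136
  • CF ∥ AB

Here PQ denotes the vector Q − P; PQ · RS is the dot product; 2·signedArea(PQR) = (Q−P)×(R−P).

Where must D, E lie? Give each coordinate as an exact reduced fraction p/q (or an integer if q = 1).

1. D_x = 393/34  [B, F, D are collinear ∩ CD ⟂ BF]
2. D_y = -229/34  [B, F, D are collinear ∩ CD ⟂ BF]
   → D = (393/34, -229/34)
3. E_x = 699/68  [line 13·x + -2·y + -10293/68 = 0 ∩ |EC|² = 841/136]
4. E_y = -603/68  [line 13·x + -2·y + -10293/68 = 0 ∩ |EC|² = 841/136]
   → E = (699/68, -603/68)

D = (393/34, -229/34)
E = (699/68, -603/68)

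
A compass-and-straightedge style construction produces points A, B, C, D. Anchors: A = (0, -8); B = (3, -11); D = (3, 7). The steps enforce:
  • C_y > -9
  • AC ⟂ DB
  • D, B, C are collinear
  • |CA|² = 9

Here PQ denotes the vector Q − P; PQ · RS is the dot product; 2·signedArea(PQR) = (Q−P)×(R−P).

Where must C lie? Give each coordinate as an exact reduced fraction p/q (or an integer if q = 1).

C = (3, -8)

1. C_x = 3  [D, B, C are collinear ∩ AC ⟂ DB]
2. C_y = -8  [D, B, C are collinear ∩ AC ⟂ DB]
   → C = (3, -8)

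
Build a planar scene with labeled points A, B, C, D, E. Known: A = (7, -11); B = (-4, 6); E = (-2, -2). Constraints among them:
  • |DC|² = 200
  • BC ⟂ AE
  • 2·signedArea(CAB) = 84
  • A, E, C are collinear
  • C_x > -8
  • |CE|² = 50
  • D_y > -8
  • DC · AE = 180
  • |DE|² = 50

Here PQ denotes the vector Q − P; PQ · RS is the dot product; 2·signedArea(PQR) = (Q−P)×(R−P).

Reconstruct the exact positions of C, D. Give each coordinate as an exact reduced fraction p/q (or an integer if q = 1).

C = (-7, 3)
D = (3, -7)

1. C_x = -7  [A, E, C are collinear ∩ BC ⟂ AE]
2. C_y = 3  [A, E, C are collinear ∩ BC ⟂ AE]
   → C = (-7, 3)
3. D_x = 3  [line 9·x + -9·y + -90 = 0 ∩ |DE|² = 50]
4. D_y = -7  [line 9·x + -9·y + -90 = 0 ∩ |DE|² = 50]
   → D = (3, -7)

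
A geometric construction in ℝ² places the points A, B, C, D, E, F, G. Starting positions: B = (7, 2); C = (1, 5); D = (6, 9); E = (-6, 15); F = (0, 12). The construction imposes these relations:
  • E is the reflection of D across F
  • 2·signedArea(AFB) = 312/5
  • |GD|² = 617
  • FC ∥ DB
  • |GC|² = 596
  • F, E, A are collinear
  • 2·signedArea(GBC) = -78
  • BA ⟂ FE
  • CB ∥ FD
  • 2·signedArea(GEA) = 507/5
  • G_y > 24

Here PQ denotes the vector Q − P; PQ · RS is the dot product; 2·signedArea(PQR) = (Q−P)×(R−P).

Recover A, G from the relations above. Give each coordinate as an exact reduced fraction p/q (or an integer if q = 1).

1. A_x = 48/5  [F, E, A are collinear ∩ BA ⟂ FE]
2. A_y = 36/5  [F, E, A are collinear ∩ BA ⟂ FE]
   → A = (48/5, 36/5)
3. G_x = -13  [line -3·x + -6·y + 111 = 0 ∩ |GC|² = 596]
4. G_y = 25  [line -3·x + -6·y + 111 = 0 ∩ |GC|² = 596]
   → G = (-13, 25)

A = (48/5, 36/5)
G = (-13, 25)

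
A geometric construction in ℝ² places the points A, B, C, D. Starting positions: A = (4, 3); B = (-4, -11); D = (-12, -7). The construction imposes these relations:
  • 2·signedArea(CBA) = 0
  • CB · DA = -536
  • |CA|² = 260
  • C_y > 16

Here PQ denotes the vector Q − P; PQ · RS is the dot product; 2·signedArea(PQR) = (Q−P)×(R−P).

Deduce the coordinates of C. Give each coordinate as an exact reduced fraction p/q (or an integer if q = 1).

C = (12, 17)

1. C_x = 12  [2·signedArea(CBA) = 0 ∩ CB · DA = -536]
2. C_y = 17  [2·signedArea(CBA) = 0 ∩ CB · DA = -536]
   → C = (12, 17)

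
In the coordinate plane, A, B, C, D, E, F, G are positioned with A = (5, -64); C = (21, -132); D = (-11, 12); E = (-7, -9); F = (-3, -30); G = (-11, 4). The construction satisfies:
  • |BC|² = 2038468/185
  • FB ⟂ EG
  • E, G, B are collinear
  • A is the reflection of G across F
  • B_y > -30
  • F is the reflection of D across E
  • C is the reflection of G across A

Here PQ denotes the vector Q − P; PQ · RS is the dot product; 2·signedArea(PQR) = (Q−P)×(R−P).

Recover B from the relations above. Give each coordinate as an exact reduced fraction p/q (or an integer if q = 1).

B = (-139/185, -5422/185)

1. B_x = -139/185  [E, G, B are collinear ∩ FB ⟂ EG]
2. B_y = -5422/185  [E, G, B are collinear ∩ FB ⟂ EG]
   → B = (-139/185, -5422/185)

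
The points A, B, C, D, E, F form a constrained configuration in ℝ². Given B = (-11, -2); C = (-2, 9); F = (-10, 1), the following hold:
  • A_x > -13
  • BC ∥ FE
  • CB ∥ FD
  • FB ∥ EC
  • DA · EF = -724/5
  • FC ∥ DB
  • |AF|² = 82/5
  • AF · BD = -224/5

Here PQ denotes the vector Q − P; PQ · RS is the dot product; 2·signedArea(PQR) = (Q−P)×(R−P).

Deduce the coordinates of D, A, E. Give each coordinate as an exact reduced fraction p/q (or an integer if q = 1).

A = (-61/5, -12/5)
D = (-19, -10)
E = (-1, 12)

1. D_x = -19  [FC ∥ DB ∩ CB ∥ FD]
2. D_y = -10  [FC ∥ DB ∩ CB ∥ FD]
   → D = (-19, -10)
3. A_x = -61/5  [line 8·x + 8·y + 584/5 = 0 ∩ |AF|² = 82/5]
4. A_y = -12/5  [line 8·x + 8·y + 584/5 = 0 ∩ |AF|² = 82/5]
   → A = (-61/5, -12/5)
5. E_x = -1  [FB ∥ EC ∩ BC ∥ FE]
6. E_y = 12  [FB ∥ EC ∩ BC ∥ FE]
   → E = (-1, 12)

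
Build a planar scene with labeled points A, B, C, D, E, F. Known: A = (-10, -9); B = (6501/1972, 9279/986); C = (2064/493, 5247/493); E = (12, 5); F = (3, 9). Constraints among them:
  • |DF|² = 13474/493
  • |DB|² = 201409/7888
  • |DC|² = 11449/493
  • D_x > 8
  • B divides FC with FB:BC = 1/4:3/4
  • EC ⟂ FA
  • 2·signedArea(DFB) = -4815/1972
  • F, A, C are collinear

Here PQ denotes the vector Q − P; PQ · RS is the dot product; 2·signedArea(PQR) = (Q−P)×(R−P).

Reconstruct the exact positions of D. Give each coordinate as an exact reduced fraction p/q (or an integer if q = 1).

1. D_x = 3990/493  [line -405/986·x + 585/1972·y + 495/493 = 0 ∩ |DB|² = 201409/7888]
2. D_y = 3856/493  [line -405/986·x + 585/1972·y + 495/493 = 0 ∩ |DB|² = 201409/7888]
   → D = (3990/493, 3856/493)

D = (3990/493, 3856/493)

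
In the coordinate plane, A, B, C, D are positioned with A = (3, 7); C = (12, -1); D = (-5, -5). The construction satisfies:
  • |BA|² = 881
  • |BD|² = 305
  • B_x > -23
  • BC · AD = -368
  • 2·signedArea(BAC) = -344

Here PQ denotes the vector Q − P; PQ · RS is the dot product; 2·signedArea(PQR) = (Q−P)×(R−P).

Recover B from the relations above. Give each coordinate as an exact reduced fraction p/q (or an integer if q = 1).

B = (-22, -9)

1. B_x = -22  [2·signedArea(BAC) = -344 ∩ BC · AD = -368]
2. B_y = -9  [2·signedArea(BAC) = -344 ∩ BC · AD = -368]
   → B = (-22, -9)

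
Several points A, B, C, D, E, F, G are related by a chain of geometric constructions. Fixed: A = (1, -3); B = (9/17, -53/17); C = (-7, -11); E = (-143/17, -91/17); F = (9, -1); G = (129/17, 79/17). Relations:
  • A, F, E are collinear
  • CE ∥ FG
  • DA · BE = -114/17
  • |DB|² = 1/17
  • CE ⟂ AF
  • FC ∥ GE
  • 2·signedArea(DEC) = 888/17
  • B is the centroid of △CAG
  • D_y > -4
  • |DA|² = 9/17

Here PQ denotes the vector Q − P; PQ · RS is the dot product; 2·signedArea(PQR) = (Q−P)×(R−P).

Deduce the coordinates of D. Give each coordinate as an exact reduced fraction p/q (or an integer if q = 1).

D = (5/17, -54/17)

1. D_x = 5/17  [line 96/17·x + 24/17·y + 48/17 = 0 ∩ |DB|² = 1/17]
2. D_y = -54/17  [line 96/17·x + 24/17·y + 48/17 = 0 ∩ |DB|² = 1/17]
   → D = (5/17, -54/17)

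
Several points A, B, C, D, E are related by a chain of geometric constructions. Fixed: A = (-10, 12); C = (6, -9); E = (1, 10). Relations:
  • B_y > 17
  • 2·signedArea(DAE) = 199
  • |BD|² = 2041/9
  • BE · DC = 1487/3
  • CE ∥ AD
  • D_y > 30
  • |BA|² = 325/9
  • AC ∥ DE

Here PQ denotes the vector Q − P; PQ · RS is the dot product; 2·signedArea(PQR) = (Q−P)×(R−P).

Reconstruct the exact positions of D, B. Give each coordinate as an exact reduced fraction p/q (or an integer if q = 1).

B = (-8, 53/3)
D = (-15, 31)

1. D_x = -15  [AC ∥ DE ∩ CE ∥ AD]
2. D_y = 31  [AC ∥ DE ∩ CE ∥ AD]
   → D = (-15, 31)
3. B_x = -8  [line -21·x + 40·y + -2624/3 = 0 ∩ |BD|² = 2041/9]
4. B_y = 53/3  [line -21·x + 40·y + -2624/3 = 0 ∩ |BD|² = 2041/9]
   → B = (-8, 53/3)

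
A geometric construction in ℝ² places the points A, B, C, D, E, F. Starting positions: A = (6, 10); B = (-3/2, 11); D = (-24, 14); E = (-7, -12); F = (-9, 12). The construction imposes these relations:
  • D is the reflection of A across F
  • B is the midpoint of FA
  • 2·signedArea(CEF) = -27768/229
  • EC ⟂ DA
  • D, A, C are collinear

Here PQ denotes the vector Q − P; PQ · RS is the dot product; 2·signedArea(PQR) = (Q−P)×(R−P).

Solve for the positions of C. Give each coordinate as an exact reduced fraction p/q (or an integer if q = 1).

1. C_x = -891/229  [D, A, C are collinear ∩ EC ⟂ DA]
2. C_y = 2592/229  [D, A, C are collinear ∩ EC ⟂ DA]
   → C = (-891/229, 2592/229)

C = (-891/229, 2592/229)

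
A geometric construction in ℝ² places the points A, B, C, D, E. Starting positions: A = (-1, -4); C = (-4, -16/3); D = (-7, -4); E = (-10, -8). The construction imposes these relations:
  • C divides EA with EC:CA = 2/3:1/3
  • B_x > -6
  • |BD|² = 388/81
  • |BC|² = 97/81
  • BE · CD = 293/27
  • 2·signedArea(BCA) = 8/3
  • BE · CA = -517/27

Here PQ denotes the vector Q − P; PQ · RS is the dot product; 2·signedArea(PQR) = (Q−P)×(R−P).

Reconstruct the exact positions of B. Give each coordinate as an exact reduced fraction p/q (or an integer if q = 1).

1. B_x = -5  [2·signedArea(BCA) = 8/3 ∩ BE · CA = -517/27]
2. B_y = -44/9  [2·signedArea(BCA) = 8/3 ∩ BE · CA = -517/27]
   → B = (-5, -44/9)

B = (-5, -44/9)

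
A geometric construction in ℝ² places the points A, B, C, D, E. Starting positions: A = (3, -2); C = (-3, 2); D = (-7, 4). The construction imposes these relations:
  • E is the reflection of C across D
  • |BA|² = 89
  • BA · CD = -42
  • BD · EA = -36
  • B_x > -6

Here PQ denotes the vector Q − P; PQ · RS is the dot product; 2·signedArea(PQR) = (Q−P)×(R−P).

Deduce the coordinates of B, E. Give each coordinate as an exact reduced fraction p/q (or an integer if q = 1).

B = (-5, 3)
E = (-11, 6)

1. E_x = -11  [E is the reflection of C across D]
2. E_y = 6  [E is the reflection of C across D]
   → E = (-11, 6)
3. B_x = -5  [BD · EA = -36 ∩ BA · CD = -42]
4. B_y = 3  [BD · EA = -36 ∩ BA · CD = -42]
   → B = (-5, 3)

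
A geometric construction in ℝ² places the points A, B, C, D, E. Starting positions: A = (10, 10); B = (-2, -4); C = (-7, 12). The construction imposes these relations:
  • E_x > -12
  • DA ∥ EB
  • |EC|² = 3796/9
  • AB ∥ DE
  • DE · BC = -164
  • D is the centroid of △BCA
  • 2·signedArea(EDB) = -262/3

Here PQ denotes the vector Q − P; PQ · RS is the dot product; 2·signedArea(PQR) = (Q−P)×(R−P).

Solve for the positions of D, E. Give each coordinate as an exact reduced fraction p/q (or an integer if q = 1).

1. D_x = 1/3  [D is the centroid of △BCA]
2. D_y = 6  [D is the centroid of △BCA]
   → D = (1/3, 6)
3. E_x = -35/3  [DA ∥ EB ∩ AB ∥ DE]
4. E_y = -8  [DA ∥ EB ∩ AB ∥ DE]
   → E = (-35/3, -8)

D = (1/3, 6)
E = (-35/3, -8)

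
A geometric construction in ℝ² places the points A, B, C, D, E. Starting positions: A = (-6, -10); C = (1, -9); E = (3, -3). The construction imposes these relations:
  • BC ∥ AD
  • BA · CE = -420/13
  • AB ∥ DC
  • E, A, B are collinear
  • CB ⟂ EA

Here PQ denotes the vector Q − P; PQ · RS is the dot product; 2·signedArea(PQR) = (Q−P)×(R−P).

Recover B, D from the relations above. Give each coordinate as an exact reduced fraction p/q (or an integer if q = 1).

B = (-15/13, -81/13)
D = (-50/13, -166/13)

1. B_x = -15/13  [E, A, B are collinear ∩ CB ⟂ EA]
2. B_y = -81/13  [E, A, B are collinear ∩ CB ⟂ EA]
   → B = (-15/13, -81/13)
3. D_x = -50/13  [AB ∥ DC ∩ BC ∥ AD]
4. D_y = -166/13  [AB ∥ DC ∩ BC ∥ AD]
   → D = (-50/13, -166/13)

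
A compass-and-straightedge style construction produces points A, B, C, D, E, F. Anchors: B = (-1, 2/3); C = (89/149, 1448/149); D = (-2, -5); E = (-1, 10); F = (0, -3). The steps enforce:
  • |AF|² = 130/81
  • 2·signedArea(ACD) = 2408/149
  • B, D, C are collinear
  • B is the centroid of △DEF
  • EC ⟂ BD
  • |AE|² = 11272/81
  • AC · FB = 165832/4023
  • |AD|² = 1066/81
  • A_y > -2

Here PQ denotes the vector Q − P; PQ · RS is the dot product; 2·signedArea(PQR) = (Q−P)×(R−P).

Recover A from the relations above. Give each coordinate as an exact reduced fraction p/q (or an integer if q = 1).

A = (-1/3, -16/9)

1. A_x = -1/3  [2·signedArea(ACD) = 2408/149 ∩ AC · FB = 165832/4023]
2. A_y = -16/9  [2·signedArea(ACD) = 2408/149 ∩ AC · FB = 165832/4023]
   → A = (-1/3, -16/9)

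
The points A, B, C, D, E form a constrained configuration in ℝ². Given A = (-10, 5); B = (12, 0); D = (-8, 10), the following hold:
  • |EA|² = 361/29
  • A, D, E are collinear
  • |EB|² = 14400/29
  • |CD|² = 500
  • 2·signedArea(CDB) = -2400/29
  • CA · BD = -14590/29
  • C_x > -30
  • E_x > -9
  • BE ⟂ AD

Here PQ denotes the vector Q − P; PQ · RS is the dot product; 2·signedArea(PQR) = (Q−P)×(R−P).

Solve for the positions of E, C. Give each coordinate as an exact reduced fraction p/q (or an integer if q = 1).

C = (-852/29, 480/29)
E = (-252/29, 240/29)

1. E_x = -252/29  [A, D, E are collinear ∩ BE ⟂ AD]
2. E_y = 240/29  [A, D, E are collinear ∩ BE ⟂ AD]
   → E = (-252/29, 240/29)
3. C_x = -852/29  [CA · BD = -14590/29 ∩ 2·signedArea(CDB) = -2400/29]
4. C_y = 480/29  [CA · BD = -14590/29 ∩ 2·signedArea(CDB) = -2400/29]
   → C = (-852/29, 480/29)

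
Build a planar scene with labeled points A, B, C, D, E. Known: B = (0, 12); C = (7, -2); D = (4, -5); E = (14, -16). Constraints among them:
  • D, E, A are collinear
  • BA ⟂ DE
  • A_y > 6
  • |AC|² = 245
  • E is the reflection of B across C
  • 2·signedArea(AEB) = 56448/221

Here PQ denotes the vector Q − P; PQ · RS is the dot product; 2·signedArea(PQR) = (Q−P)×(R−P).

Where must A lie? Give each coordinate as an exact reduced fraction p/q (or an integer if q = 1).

1. A_x = -1386/221  [D, E, A are collinear ∩ BA ⟂ DE]
2. A_y = 1392/221  [D, E, A are collinear ∩ BA ⟂ DE]
   → A = (-1386/221, 1392/221)

A = (-1386/221, 1392/221)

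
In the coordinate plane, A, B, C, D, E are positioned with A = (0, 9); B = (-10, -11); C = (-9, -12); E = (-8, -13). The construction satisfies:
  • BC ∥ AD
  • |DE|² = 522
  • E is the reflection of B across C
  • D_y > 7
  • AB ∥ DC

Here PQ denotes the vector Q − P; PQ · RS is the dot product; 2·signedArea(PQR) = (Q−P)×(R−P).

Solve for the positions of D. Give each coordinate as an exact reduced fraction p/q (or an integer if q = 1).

1. D_x = 1  [AB ∥ DC ∩ BC ∥ AD]
2. D_y = 8  [AB ∥ DC ∩ BC ∥ AD]
   → D = (1, 8)

D = (1, 8)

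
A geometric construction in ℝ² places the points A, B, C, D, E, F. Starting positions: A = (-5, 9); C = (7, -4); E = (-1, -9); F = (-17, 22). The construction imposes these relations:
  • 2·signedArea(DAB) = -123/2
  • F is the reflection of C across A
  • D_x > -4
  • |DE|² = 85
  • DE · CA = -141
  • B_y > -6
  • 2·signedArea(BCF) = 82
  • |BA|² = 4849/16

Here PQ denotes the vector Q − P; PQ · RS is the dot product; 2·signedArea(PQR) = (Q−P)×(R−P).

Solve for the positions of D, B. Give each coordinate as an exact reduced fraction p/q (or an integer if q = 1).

B = (5, -21/4)
D = (-3, 0)

1. D_x = -3  [line 12·x + -13·y + 36 = 0 ∩ |DE|² = 85]
2. D_y = 0  [line 12·x + -13·y + 36 = 0 ∩ |DE|² = 85]
   → D = (-3, 0)
3. B_x = 5  [2·signedArea(DAB) = -123/2 ∩ 2·signedArea(BCF) = 82]
4. B_y = -21/4  [2·signedArea(DAB) = -123/2 ∩ 2·signedArea(BCF) = 82]
   → B = (5, -21/4)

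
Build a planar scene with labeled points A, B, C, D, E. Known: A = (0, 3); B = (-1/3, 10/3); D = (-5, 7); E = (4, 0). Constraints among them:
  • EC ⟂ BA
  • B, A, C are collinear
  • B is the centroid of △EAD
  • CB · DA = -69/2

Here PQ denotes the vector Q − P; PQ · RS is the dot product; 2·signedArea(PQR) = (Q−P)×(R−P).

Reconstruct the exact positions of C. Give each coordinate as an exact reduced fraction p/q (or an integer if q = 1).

C = (7/2, -1/2)

1. C_x = 7/2  [B, A, C are collinear ∩ EC ⟂ BA]
2. C_y = -1/2  [B, A, C are collinear ∩ EC ⟂ BA]
   → C = (7/2, -1/2)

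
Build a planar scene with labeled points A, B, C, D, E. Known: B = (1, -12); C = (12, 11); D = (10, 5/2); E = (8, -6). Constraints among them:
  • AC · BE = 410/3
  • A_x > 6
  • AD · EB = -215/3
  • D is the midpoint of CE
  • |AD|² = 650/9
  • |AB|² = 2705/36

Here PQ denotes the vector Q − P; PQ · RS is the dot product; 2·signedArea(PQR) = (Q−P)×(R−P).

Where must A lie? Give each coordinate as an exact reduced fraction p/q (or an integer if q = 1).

A = (19/3, -31/6)

1. A_x = 19/3  [line -7·x + -6·y + 40/3 = 0 ∩ |AD|² = 650/9]
2. A_y = -31/6  [line -7·x + -6·y + 40/3 = 0 ∩ |AD|² = 650/9]
   → A = (19/3, -31/6)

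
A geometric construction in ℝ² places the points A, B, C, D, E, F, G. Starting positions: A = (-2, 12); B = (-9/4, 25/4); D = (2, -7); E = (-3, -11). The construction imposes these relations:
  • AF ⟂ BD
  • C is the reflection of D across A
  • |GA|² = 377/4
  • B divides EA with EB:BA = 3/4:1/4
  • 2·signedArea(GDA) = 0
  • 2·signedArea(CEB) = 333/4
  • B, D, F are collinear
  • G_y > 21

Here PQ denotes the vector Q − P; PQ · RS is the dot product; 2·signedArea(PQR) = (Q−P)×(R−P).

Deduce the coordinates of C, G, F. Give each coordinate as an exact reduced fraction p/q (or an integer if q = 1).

C = (-6, 31)
F = (-12079/3098, 35289/3098)
G = (-4, 43/2)

1. C_x = -6  [C is the reflection of D across A]
2. C_y = 31  [C is the reflection of D across A]
   → C = (-6, 31)
3. G_x = -4  [line -19·x + -4·y + 10 = 0 ∩ |GA|² = 377/4]
4. G_y = 43/2  [line -19·x + -4·y + 10 = 0 ∩ |GA|² = 377/4]
   → G = (-4, 43/2)
5. F_x = -12079/3098  [B, D, F are collinear ∩ AF ⟂ BD]
6. F_y = 35289/3098  [B, D, F are collinear ∩ AF ⟂ BD]
   → F = (-12079/3098, 35289/3098)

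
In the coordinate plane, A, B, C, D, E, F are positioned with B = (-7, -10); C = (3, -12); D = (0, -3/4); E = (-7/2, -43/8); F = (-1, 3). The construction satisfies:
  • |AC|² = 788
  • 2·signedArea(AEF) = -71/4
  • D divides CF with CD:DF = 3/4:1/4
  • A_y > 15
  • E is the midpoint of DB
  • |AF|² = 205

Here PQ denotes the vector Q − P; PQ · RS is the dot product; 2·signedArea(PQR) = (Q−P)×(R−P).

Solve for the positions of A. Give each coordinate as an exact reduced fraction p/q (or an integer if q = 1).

A = (5, 16)

1. A_x = 5  [line -67/8·x + 5/2·y + 15/8 = 0 ∩ |AF|² = 205]
2. A_y = 16  [line -67/8·x + 5/2·y + 15/8 = 0 ∩ |AF|² = 205]
   → A = (5, 16)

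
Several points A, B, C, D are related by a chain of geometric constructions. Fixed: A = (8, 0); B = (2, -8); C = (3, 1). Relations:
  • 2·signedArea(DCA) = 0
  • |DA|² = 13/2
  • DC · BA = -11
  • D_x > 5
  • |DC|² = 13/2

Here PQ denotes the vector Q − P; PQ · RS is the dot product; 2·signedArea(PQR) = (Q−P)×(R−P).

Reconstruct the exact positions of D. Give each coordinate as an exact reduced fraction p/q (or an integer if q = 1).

1. D_x = 11/2  [2·signedArea(DCA) = 0 ∩ DC · BA = -11]
2. D_y = 1/2  [2·signedArea(DCA) = 0 ∩ DC · BA = -11]
   → D = (11/2, 1/2)

D = (11/2, 1/2)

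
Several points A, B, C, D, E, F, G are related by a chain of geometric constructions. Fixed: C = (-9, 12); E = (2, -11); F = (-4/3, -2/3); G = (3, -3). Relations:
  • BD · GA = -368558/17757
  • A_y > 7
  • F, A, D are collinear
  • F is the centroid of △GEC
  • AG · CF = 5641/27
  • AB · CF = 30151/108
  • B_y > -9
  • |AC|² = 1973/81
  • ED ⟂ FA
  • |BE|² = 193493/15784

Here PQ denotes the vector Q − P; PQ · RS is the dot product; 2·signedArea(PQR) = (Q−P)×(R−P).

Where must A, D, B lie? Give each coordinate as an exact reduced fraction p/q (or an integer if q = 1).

1. A_x = -58/9  [line -23/3·x + 38/3·y + -3994/27 = 0 ∩ |AC|² = 1973/81]
2. A_y = 70/9  [line -23/3·x + 38/3·y + -3994/27 = 0 ∩ |AC|² = 1973/81]
   → A = (-58/9, 70/9)
3. D_x = 8164/1973  [F, A, D are collinear ∩ ED ⟂ FA]
4. D_y = -19150/1973  [F, A, D are collinear ∩ ED ⟂ FA]
   → D = (8164/1973, -19150/1973)
5. B_x = 30411/7892  [AB · CF = 30151/108 ∩ BD · GA = -368558/17757]
6. B_y = -63369/7892  [AB · CF = 30151/108 ∩ BD · GA = -368558/17757]
   → B = (30411/7892, -63369/7892)

A = (-58/9, 70/9)
B = (30411/7892, -63369/7892)
D = (8164/1973, -19150/1973)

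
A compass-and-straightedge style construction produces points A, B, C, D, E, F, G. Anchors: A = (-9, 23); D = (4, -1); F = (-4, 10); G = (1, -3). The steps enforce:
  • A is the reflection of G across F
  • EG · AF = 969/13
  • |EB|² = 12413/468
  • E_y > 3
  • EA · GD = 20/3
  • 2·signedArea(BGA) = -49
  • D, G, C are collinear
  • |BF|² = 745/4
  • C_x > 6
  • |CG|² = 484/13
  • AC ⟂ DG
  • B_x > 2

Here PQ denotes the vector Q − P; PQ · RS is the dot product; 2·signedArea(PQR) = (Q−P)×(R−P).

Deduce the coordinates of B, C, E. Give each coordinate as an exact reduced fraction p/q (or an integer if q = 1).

1. B_x = 5/2  [line -26·x + -10·y + 45 = 0 ∩ |BF|² = 745/4]
2. B_y = -2  [line -26·x + -10·y + 45 = 0 ∩ |BF|² = 745/4]
   → B = (5/2, -2)
3. C_x = 79/13  [D, G, C are collinear ∩ AC ⟂ DG]
4. C_y = 5/13  [D, G, C are collinear ∩ AC ⟂ DG]
   → C = (79/13, 5/13)
5. E_x = 79/39  [EG · AF = 969/13 ∩ EA · GD = 20/3]
6. E_y = 122/39  [EG · AF = 969/13 ∩ EA · GD = 20/3]
   → E = (79/39, 122/39)

B = (5/2, -2)
C = (79/13, 5/13)
E = (79/39, 122/39)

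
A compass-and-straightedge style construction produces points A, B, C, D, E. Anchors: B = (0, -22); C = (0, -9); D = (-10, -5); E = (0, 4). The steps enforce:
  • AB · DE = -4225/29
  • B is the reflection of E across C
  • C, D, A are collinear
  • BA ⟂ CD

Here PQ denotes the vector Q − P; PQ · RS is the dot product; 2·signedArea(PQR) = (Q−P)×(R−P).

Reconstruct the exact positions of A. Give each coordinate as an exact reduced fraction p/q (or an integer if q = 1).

A = (130/29, -313/29)

1. A_x = 130/29  [C, D, A are collinear ∩ BA ⟂ CD]
2. A_y = -313/29  [C, D, A are collinear ∩ BA ⟂ CD]
   → A = (130/29, -313/29)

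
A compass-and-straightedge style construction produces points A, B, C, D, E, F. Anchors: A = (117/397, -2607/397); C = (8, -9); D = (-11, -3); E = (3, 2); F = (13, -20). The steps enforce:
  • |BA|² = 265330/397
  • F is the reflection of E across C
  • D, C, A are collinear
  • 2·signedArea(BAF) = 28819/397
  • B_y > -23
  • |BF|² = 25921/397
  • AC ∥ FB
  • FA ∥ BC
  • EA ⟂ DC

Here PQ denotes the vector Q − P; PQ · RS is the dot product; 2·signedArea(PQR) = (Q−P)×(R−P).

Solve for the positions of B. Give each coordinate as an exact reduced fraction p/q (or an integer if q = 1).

1. B_x = 8220/397  [FA ∥ BC ∩ AC ∥ FB]
2. B_y = -8906/397  [FA ∥ BC ∩ AC ∥ FB]
   → B = (8220/397, -8906/397)

B = (8220/397, -8906/397)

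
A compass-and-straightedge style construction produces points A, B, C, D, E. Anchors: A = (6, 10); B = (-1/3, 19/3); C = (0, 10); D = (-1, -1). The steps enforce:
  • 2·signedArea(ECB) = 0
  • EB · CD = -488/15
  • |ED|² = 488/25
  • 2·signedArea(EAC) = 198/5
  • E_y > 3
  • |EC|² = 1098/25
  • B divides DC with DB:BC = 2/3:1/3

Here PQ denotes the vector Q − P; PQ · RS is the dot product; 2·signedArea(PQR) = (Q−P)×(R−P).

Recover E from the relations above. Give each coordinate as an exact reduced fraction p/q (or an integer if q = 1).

E = (-3/5, 17/5)

1. E_x = -3/5  [2·signedArea(ECB) = 0 ∩ 2·signedArea(EAC) = 198/5]
2. E_y = 17/5  [2·signedArea(ECB) = 0 ∩ 2·signedArea(EAC) = 198/5]
   → E = (-3/5, 17/5)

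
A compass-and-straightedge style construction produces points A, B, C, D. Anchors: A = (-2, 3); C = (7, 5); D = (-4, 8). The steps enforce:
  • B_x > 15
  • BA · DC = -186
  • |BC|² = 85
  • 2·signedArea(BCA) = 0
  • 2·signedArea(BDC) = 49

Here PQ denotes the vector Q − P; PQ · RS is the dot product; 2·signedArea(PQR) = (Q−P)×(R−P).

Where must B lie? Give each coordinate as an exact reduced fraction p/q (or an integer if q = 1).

B = (16, 7)

1. B_x = 16  [2·signedArea(BCA) = 0 ∩ 2·signedArea(BDC) = 49]
2. B_y = 7  [2·signedArea(BCA) = 0 ∩ 2·signedArea(BDC) = 49]
   → B = (16, 7)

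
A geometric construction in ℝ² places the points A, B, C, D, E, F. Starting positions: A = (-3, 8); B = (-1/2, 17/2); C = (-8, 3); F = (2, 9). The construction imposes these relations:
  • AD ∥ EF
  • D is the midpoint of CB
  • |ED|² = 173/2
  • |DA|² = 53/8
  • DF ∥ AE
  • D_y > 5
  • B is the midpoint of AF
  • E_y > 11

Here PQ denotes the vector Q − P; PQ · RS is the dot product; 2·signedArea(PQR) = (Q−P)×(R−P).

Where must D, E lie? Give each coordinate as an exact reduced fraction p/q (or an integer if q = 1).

D = (-17/4, 23/4)
E = (13/4, 45/4)

1. D_x = -17/4  [D is the midpoint of CB]
2. D_y = 23/4  [D is the midpoint of CB]
   → D = (-17/4, 23/4)
3. E_x = 13/4  [AD ∥ EF ∩ DF ∥ AE]
4. E_y = 45/4  [AD ∥ EF ∩ DF ∥ AE]
   → E = (13/4, 45/4)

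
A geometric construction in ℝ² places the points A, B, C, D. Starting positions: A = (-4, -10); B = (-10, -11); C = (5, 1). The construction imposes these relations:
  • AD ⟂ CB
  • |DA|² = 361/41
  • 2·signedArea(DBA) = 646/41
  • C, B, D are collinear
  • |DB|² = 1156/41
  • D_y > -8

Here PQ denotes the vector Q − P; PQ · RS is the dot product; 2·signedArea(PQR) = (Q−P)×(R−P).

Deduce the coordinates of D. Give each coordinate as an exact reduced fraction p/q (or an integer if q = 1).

D = (-240/41, -315/41)

1. D_x = -240/41  [C, B, D are collinear ∩ AD ⟂ CB]
2. D_y = -315/41  [C, B, D are collinear ∩ AD ⟂ CB]
   → D = (-240/41, -315/41)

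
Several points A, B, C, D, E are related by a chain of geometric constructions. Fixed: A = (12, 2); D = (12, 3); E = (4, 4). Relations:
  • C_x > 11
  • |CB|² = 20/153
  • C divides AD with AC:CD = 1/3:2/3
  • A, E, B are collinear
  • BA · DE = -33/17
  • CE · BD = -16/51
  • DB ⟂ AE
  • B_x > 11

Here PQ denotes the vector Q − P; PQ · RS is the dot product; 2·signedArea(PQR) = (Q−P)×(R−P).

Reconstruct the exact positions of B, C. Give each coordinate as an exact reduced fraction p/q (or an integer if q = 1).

1. B_x = 200/17  [A, E, B are collinear ∩ DB ⟂ AE]
2. B_y = 35/17  [A, E, B are collinear ∩ DB ⟂ AE]
   → B = (200/17, 35/17)
3. C_x = 12  [C divides AD with AC:CD = 1/3:2/3]
4. C_y = 7/3  [C divides AD with AC:CD = 1/3:2/3]
   → C = (12, 7/3)

B = (200/17, 35/17)
C = (12, 7/3)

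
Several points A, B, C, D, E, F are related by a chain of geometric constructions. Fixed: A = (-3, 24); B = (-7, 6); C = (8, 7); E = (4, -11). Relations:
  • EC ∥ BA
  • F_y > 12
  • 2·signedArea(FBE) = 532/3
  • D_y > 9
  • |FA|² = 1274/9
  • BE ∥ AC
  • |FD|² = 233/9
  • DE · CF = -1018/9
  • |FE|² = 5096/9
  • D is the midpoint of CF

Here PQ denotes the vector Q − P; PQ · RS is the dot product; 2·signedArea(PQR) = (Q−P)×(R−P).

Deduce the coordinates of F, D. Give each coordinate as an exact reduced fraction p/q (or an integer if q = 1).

D = (11/3, 29/3)
F = (-2/3, 37/3)

1. F_x = -2/3  [line 17·x + 11·y + -373/3 = 0 ∩ |FE|² = 5096/9]
2. F_y = 37/3  [line 17·x + 11·y + -373/3 = 0 ∩ |FE|² = 5096/9]
   → F = (-2/3, 37/3)
3. D_x = 11/3  [D is the midpoint of CF]
4. D_y = 29/3  [D is the midpoint of CF]
   → D = (11/3, 29/3)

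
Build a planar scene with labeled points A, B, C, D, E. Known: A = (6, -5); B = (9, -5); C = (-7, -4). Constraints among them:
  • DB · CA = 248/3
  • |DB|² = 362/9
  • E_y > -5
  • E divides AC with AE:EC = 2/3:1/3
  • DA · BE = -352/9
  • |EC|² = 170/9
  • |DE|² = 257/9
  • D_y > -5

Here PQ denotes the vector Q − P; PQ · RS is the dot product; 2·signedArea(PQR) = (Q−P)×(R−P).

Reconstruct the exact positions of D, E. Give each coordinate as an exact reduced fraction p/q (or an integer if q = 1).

1. E_x = -8/3  [E divides AC with AE:EC = 2/3:1/3]
2. E_y = -13/3  [E divides AC with AE:EC = 2/3:1/3]
   → E = (-8/3, -13/3)
3. D_x = 8/3  [DB · CA = 248/3 ∩ DA · BE = -352/9]
4. D_y = -14/3  [DB · CA = 248/3 ∩ DA · BE = -352/9]
   → D = (8/3, -14/3)

D = (8/3, -14/3)
E = (-8/3, -13/3)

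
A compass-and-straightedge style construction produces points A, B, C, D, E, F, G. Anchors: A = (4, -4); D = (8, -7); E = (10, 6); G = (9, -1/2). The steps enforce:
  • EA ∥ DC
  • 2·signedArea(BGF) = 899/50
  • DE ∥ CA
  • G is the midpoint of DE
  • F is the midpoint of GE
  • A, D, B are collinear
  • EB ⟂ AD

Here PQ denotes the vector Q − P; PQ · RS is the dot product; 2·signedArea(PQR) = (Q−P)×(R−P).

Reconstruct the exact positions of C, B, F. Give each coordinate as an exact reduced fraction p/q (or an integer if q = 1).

1. C_x = 2  [DE ∥ CA ∩ EA ∥ DC]
2. C_y = -17  [DE ∥ CA ∩ EA ∥ DC]
   → C = (2, -17)
3. B_x = 76/25  [A, D, B are collinear ∩ EB ⟂ AD]
4. B_y = -82/25  [A, D, B are collinear ∩ EB ⟂ AD]
   → B = (76/25, -82/25)
5. F_x = 19/2  [F is the midpoint of GE]
6. F_y = 11/4  [F is the midpoint of GE]
   → F = (19/2, 11/4)

B = (76/25, -82/25)
C = (2, -17)
F = (19/2, 11/4)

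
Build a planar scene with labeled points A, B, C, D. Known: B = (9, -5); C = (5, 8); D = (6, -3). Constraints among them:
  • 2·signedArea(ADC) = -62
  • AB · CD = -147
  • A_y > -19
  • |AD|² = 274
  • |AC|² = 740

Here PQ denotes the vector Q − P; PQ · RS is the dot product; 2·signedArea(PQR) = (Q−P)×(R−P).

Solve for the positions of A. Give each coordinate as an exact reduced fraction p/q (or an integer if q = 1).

1. A_x = 13  [2·signedArea(ADC) = -62 ∩ AB · CD = -147]
2. A_y = -18  [2·signedArea(ADC) = -62 ∩ AB · CD = -147]
   → A = (13, -18)

A = (13, -18)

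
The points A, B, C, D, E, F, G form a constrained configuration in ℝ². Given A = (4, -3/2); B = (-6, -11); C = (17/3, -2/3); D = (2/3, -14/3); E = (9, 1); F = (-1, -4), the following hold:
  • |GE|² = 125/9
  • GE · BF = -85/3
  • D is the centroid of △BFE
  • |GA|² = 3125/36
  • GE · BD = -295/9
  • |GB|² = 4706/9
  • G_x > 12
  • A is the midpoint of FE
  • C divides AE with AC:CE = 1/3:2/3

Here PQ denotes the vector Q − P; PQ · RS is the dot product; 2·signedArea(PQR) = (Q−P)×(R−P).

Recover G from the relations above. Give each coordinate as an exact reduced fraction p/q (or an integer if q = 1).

G = (37/3, 8/3)

1. G_x = 37/3  [GE · BF = -85/3 ∩ GE · BD = -295/9]
2. G_y = 8/3  [GE · BF = -85/3 ∩ GE · BD = -295/9]
   → G = (37/3, 8/3)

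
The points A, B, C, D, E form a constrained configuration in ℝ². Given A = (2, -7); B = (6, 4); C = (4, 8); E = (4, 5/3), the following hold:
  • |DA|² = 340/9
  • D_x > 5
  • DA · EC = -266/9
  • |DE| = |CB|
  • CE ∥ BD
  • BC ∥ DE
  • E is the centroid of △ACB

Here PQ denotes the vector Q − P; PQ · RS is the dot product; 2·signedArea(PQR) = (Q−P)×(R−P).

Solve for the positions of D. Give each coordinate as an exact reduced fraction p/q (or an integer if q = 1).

1. D_x = 6  [BC ∥ DE ∩ CE ∥ BD]
2. D_y = -7/3  [BC ∥ DE ∩ CE ∥ BD]
   → D = (6, -7/3)

D = (6, -7/3)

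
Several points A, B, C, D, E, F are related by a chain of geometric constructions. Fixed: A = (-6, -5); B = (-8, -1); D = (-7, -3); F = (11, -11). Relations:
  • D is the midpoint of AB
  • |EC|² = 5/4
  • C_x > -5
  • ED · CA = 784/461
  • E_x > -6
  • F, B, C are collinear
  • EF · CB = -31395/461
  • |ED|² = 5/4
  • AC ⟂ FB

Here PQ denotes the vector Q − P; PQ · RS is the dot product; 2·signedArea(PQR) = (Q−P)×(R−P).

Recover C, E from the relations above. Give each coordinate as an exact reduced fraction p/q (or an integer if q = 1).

1. C_x = -2206/461  [F, B, C are collinear ∩ AC ⟂ FB]
2. C_y = -1241/461  [F, B, C are collinear ∩ AC ⟂ FB]
   → C = (-2206/461, -1241/461)
3. E_x = -5433/922  [EF · CB = -31395/461 ∩ ED · CA = 784/461]
4. E_y = -1312/461  [EF · CB = -31395/461 ∩ ED · CA = 784/461]
   → E = (-5433/922, -1312/461)

C = (-2206/461, -1241/461)
E = (-5433/922, -1312/461)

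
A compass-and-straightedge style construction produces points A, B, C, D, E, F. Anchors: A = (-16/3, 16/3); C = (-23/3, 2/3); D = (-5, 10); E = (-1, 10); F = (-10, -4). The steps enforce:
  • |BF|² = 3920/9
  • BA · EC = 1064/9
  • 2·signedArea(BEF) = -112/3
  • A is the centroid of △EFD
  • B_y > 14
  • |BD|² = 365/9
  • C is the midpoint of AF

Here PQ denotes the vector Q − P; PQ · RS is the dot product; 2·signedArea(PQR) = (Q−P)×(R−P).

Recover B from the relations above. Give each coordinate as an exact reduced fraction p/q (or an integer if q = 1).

B = (-2/3, 44/3)

1. B_x = -2/3  [2·signedArea(BEF) = -112/3 ∩ BA · EC = 1064/9]
2. B_y = 44/3  [2·signedArea(BEF) = -112/3 ∩ BA · EC = 1064/9]
   → B = (-2/3, 44/3)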